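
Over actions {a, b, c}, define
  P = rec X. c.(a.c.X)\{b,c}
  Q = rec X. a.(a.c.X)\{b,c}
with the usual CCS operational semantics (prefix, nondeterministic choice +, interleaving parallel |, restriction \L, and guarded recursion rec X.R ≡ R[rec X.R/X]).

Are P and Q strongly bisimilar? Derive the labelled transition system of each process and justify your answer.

NO

Reachable graph of P (3 states):
  s0 = rec X. c.(a.c.X)\{b,c} ⊢ -c-> s1
  s1 = (a.c.(rec X. c.(a.c.X)\{b,c}))\{b,c} ⊢ -a-> s2
  s2 = (c.(rec X. c.(a.c.X)\{b,c}))\{b,c} ⊢ (no moves)
Reachable graph of Q (3 states):
  t0 = rec X. a.(a.c.X)\{b,c} ⊢ -a-> t1
  t1 = (a.c.(rec X. a.(a.c.X)\{b,c}))\{b,c} ⊢ -a-> t2
  t2 = (c.(rec X. a.(a.c.X)\{b,c}))\{b,c} ⊢ (no moves)
Bisimilarity quotient blocks:
  B0 = {s0}
  B1 = {s1, t1}
  B2 = {s2, t2}
  B3 = {t0}
s0 ∈ B0, t0 ∈ B3 → different blocks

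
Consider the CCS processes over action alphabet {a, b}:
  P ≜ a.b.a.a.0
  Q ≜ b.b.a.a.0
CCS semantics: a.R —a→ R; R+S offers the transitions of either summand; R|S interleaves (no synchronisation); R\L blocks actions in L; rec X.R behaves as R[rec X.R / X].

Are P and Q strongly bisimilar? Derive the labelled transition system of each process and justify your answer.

NO

LTS(P): 5 reachable states
  p0 = a.b.a.a.0 has moves =a=> p1
  p1 = b.a.a.0 has moves =b=> p2
  p2 = a.a.0 has moves =a=> p3
  p3 = a.0 has moves =a=> p4
  p4 = 0 has moves (no moves)
LTS(Q): 5 reachable states
  q0 = b.b.a.a.0 has moves =b=> q1
  q1 = b.a.a.0 has moves =b=> q2
  q2 = a.a.0 has moves =a=> q3
  q3 = a.0 has moves =a=> q4
  q4 = 0 has moves (no moves)
Bisimilarity quotient blocks:
  B0 = {p0}
  B1 = {p1, q1}
  B2 = {p2, q2}
  B3 = {p3, q3}
  B4 = {p4, q4}
  B5 = {q0}
p0 ∈ B0, q0 ∈ B5 → different blocks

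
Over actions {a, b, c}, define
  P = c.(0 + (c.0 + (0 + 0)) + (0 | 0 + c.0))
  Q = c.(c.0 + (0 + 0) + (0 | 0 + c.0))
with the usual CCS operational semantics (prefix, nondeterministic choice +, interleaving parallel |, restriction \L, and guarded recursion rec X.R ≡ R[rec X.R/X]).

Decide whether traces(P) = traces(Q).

P's transition system — 3 states:
  s0 = c.(0 + (c.0 + (0 + 0)) + (0 | 0 + c.0)) has moves =c=> s1
  s1 = 0 + (c.0 + (0 + 0)) + (0 | 0 + c.0) has moves =c=> s2
  s2 = 0 has moves (no moves)
Q's transition system — 3 states:
  t0 = c.(c.0 + (0 + 0) + (0 | 0 + c.0)) has moves =c=> t1
  t1 = c.0 + (0 + 0) + (0 | 0 + c.0) has moves =c=> t2
  t2 = 0 has moves (no moves)
Coarsest stable partition (strong bisimilarity classes):
  B0 = {s0, t0}
  B1 = {s1, t1}
  B2 = {s2, t2}
s0 ∈ B0, t0 ∈ B0 → same block
Bisimilar ⇒ trace-equivalent.

trace-equivalent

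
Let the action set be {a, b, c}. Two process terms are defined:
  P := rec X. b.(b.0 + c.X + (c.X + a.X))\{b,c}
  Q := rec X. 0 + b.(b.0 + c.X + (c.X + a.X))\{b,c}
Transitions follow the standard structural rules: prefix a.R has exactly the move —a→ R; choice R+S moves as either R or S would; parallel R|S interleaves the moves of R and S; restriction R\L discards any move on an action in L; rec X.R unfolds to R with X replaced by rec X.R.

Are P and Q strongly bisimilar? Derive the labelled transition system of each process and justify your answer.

YES

Reachable graph of P (3 states):
  p0 = rec X. b.(b.0 + c.X + (c.X + a.X))\{b,c} → --b--▸ p1
  p1 = (b.0 + c.(rec X. b.(b.0 + c.X + (c.X + a.X))\{b,c}) + (c.(rec X. b.(b.0 + c.X + (c.X + a.X))\{b,c}) + a.(rec X. b.(b.0 + c.X + (c.X + a.X))\{b,c})))\{b,c} → --a--▸ p2
  p2 = (rec X. b.(b.0 + c.X + (c.X + a.X))\{b,c})\{b,c} → ·
Reachable graph of Q (3 states):
  q0 = rec X. 0 + b.(b.0 + c.X + (c.X + a.X))\{b,c} → --b--▸ q1
  q1 = (b.0 + c.(rec X. 0 + b.(b.0 + c.X + (c.X + a.X))\{b,c}) + (c.(rec X. 0 + b.(b.0 + c.X + (c.X + a.X))\{b,c}) + a.(rec X. 0 + b.(b.0 + c.X + (c.X + a.X))\{b,c})))\{b,c} → --a--▸ q2
  q2 = (rec X. 0 + b.(b.0 + c.X + (c.X + a.X))\{b,c})\{b,c} → ·
Partition-refinement fixed point:
  B0 = {p0, q0}
  B1 = {p1, q1}
  B2 = {p2, q2}
p0 ∈ B0, q0 ∈ B0 → same block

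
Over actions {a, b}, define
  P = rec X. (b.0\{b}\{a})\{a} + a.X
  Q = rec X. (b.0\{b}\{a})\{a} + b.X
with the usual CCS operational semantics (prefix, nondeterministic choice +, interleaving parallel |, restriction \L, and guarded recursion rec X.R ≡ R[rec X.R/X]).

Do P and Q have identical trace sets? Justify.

LTS(P): 2 reachable states
  p0 = rec X. (b.0\{b}\{a})\{a} + a.X | —a→ p0, —b→ p1
  p1 = 0\{b}\{a}\{a} | ∅
LTS(Q): 2 reachable states
  q0 = rec X. (b.0\{b}\{a})\{a} + b.X | —b→ q0, —b→ q1
  q1 = 0\{b}\{a}\{a} | ∅
Executing a from P (initial set {p0}):
  [1] a ⇒ {p0}
  — P admits the full trace.
Executing a from Q (initial set {q0}):
  [1] a ⇒ no successor for Q

traces(P) ≠ traces(Q) — witness ⟨a⟩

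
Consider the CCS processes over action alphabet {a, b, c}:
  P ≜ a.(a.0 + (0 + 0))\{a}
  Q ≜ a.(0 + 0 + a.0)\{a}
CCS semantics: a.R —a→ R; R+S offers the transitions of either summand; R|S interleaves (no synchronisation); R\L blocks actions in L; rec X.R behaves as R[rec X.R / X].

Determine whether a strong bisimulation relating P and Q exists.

P ~ Q

Reachable graph of P (2 states):
  s0 = a.(a.0 + (0 + 0))\{a} has moves —a→ s1
  s1 = (a.0 + (0 + 0))\{a} has moves (no moves)
Reachable graph of Q (2 states):
  t0 = a.(0 + 0 + a.0)\{a} has moves —a→ t1
  t1 = (0 + 0 + a.0)\{a} has moves (no moves)
Partition-refinement fixed point:
  B0 = {s0, t0}
  B1 = {s1, t1}
s0 ∈ B0, t0 ∈ B0 → same block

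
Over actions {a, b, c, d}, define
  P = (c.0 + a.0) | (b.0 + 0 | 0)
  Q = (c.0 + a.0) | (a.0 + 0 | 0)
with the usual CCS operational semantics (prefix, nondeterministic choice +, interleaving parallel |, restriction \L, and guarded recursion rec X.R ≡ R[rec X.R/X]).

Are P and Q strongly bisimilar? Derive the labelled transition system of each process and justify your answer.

P's transition system — 4 states:
  u0 = (c.0 + a.0) | (b.0 + 0 | 0) has moves —a→ u1, —b→ u2, —c→ u1
  u1 = 0 | (b.0 + 0 | 0) has moves —b→ u3
  u2 = (c.0 + a.0) | 0 has moves —a→ u3, —c→ u3
  u3 = 0 | 0 has moves stopped
Q's transition system — 4 states:
  v0 = (c.0 + a.0) | (a.0 + 0 | 0) has moves —a→ v1, —a→ v2, —c→ v2
  v1 = (c.0 + a.0) | 0 has moves —a→ v3, —c→ v3
  v2 = 0 | (a.0 + 0 | 0) has moves —a→ v3
  v3 = 0 | 0 has moves stopped
Partition-refinement fixed point:
  B0 = {u0}
  B1 = {u1}
  B2 = {u3, v3}
  B3 = {u2, v1}
  B4 = {v0}
  B5 = {v2}
u0 ∈ B0, v0 ∈ B4 → different blocks

P ≁ Q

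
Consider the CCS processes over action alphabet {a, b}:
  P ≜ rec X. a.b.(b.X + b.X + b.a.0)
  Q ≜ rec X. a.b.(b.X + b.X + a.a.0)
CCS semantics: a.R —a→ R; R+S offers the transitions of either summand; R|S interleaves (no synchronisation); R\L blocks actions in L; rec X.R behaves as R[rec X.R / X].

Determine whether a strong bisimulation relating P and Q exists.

P's transition system — 5 states:
  s0 = rec X. a.b.(b.X + b.X + b.a.0) → —a→ s1
  s1 = b.(b.(rec X. a.b.(b.X + b.X + b.a.0)) + b.(rec X. a.b.(b.X + b.X + b.a.0)) + b.a.0) → —b→ s2
  s2 = b.(rec X. a.b.(b.X + b.X + b.a.0)) + b.(rec X. a.b.(b.X + b.X + b.a.0)) + b.a.0 → —b→ s0, —b→ s3
  s3 = a.0 → —a→ s4
  s4 = 0 → (no moves)
Q's transition system — 5 states:
  t0 = rec X. a.b.(b.X + b.X + a.a.0) → —a→ t1
  t1 = b.(b.(rec X. a.b.(b.X + b.X + a.a.0)) + b.(rec X. a.b.(b.X + b.X + a.a.0)) + a.a.0) → —b→ t2
  t2 = b.(rec X. a.b.(b.X + b.X + a.a.0)) + b.(rec X. a.b.(b.X + b.X + a.a.0)) + a.a.0 → —a→ t3, —b→ t0
  t3 = a.0 → —a→ t4
  t4 = 0 → (no moves)
Partition-refinement fixed point:
  B0 = {s0}
  B1 = {s1}
  B2 = {s2}
  B3 = {s3, t3}
  B4 = {s4, t4}
  B5 = {t0}
  B6 = {t1}
  B7 = {t2}
s0 ∈ B0, t0 ∈ B5 → different blocks

P ≁ Q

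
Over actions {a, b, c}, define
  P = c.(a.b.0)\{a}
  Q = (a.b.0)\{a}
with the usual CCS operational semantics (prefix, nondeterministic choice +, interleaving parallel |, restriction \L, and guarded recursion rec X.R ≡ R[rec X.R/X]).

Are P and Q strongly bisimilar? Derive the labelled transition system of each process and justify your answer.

LTS(P): 2 reachable states
  u0 = c.(a.b.0)\{a} | ··c··> u1
  u1 = (a.b.0)\{a} | stopped
LTS(Q): 1 reachable states
  v0 = (a.b.0)\{a} | stopped
Bisimilarity quotient blocks:
  B0 = {u0}
  B1 = {u1, v0}
u0 ∈ B0, v0 ∈ B1 → different blocks

P ≁ Q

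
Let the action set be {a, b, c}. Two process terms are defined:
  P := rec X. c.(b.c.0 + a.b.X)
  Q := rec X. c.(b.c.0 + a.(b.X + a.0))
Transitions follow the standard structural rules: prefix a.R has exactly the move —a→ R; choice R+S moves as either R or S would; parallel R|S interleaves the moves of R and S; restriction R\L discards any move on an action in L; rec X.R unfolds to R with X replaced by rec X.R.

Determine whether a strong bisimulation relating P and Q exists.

LTS(P): 5 reachable states
  m0 = rec X. c.(b.c.0 + a.b.X) has moves --c--▸ m1
  m1 = b.c.0 + a.b.(rec X. c.(b.c.0 + a.b.X)) has moves --a--▸ m2, --b--▸ m3
  m2 = b.(rec X. c.(b.c.0 + a.b.X)) has moves --b--▸ m0
  m3 = c.0 has moves --c--▸ m4
  m4 = 0 has moves (no moves)
LTS(Q): 5 reachable states
  n0 = rec X. c.(b.c.0 + a.(b.X + a.0)) has moves --c--▸ n1
  n1 = b.c.0 + a.(b.(rec X. c.(b.c.0 + a.(b.X + a.0))) + a.0) has moves --a--▸ n2, --b--▸ n3
  n2 = b.(rec X. c.(b.c.0 + a.(b.X + a.0))) + a.0 has moves --a--▸ n4, --b--▸ n0
  n3 = c.0 has moves --c--▸ n4
  n4 = 0 has moves (no moves)
Partition-refinement fixed point:
  B0 = {m0}
  B1 = {m1}
  B2 = {m3, n3}
  B3 = {m4, n4}
  B4 = {m2}
  B5 = {n0}
  B6 = {n1}
  B7 = {n2}
m0 ∈ B0, n0 ∈ B5 → different blocks

P ≁ Q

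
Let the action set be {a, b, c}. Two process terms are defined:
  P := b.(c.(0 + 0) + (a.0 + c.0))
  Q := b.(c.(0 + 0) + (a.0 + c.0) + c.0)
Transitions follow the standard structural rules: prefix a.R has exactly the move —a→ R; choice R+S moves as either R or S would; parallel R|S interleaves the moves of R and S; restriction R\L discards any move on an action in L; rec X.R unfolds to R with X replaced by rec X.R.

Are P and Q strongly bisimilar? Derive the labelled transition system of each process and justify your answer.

P ~ Q

P's transition system — 4 states:
  m0 = b.(c.(0 + 0) + (a.0 + c.0)) ⊢ ··b··> m1
  m1 = c.(0 + 0) + (a.0 + c.0) ⊢ ··a··> m2, ··c··> m2, ··c··> m3
  m2 = 0 ⊢ deadlocked
  m3 = 0 + 0 ⊢ deadlocked
Q's transition system — 4 states:
  n0 = b.(c.(0 + 0) + (a.0 + c.0) + c.0) ⊢ ··b··> n1
  n1 = c.(0 + 0) + (a.0 + c.0) + c.0 ⊢ ··a··> n2, ··c··> n2, ··c··> n3
  n2 = 0 ⊢ deadlocked
  n3 = 0 + 0 ⊢ deadlocked
Coarsest stable partition (strong bisimilarity classes):
  B0 = {m0, n0}
  B1 = {m1, n1}
  B2 = {m2, m3, n2, n3}
m0 ∈ B0, n0 ∈ B0 → same block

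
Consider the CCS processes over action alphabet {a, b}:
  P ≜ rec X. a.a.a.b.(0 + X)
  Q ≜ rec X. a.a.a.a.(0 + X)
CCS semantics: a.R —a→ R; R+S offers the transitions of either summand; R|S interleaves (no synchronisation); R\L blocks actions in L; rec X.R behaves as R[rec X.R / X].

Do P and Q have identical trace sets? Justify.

P's transition system — 5 states:
  p0 = rec X. a.a.a.b.(0 + X) :: -a-> p1
  p1 = a.a.b.(0 + (rec X. a.a.a.b.(0 + X))) :: -a-> p2
  p2 = a.b.(0 + (rec X. a.a.a.b.(0 + X))) :: -a-> p3
  p3 = b.(0 + (rec X. a.a.a.b.(0 + X))) :: -b-> p4
  p4 = 0 + (rec X. a.a.a.b.(0 + X)) :: -a-> p1
Q's transition system — 5 states:
  q0 = rec X. a.a.a.a.(0 + X) :: -a-> q1
  q1 = a.a.a.(0 + (rec X. a.a.a.a.(0 + X))) :: -a-> q2
  q2 = a.a.(0 + (rec X. a.a.a.a.(0 + X))) :: -a-> q3
  q3 = a.(0 + (rec X. a.a.a.a.(0 + X))) :: -a-> q4
  q4 = 0 + (rec X. a.a.a.a.(0 + X)) :: -a-> q1
Run σ = ⟨aaab⟩ on P: start {p0}
  step 1 (a): {p1}
  step 2 (a): {p2}
  step 3 (a): {p3}
  step 4 (b): {p4}
  P completes σ.
Run σ = ⟨aaab⟩ on Q: start {q0}
  step 1 (a): {q1}
  step 2 (a): {q2}
  step 3 (a): {q3}
  step 4 (b): ∅ (Q stuck)

trace-distinct — witness ⟨aaab⟩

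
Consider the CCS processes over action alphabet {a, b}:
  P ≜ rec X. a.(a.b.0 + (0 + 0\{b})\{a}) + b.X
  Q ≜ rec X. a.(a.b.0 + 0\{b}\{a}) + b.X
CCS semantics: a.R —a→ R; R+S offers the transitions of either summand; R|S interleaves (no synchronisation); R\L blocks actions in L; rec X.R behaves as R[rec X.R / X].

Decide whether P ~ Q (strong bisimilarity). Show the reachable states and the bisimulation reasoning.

YES

P's transition system — 4 states:
  s0 = rec X. a.(a.b.0 + (0 + 0\{b})\{a}) + b.X ⊢ --a--▸ s1, --b--▸ s0
  s1 = a.b.0 + (0 + 0\{b})\{a} ⊢ --a--▸ s2
  s2 = b.0 ⊢ --b--▸ s3
  s3 = 0 ⊢ stopped
Q's transition system — 4 states:
  t0 = rec X. a.(a.b.0 + 0\{b}\{a}) + b.X ⊢ --a--▸ t1, --b--▸ t0
  t1 = a.b.0 + 0\{b}\{a} ⊢ --a--▸ t2
  t2 = b.0 ⊢ --b--▸ t3
  t3 = 0 ⊢ stopped
Bisimilarity quotient blocks:
  B0 = {s0, t0}
  B1 = {s1, t1}
  B2 = {s2, t2}
  B3 = {s3, t3}
s0 ∈ B0, t0 ∈ B0 → same block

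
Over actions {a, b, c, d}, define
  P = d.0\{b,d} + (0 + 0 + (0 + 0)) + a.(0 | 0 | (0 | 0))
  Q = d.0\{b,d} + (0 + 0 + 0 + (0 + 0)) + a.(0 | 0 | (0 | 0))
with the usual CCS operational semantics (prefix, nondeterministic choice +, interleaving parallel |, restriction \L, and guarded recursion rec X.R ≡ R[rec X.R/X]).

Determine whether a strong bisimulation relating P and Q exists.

bisimilar

Reachable graph of P (3 states):
  m0 = d.0\{b,d} + (0 + 0 + (0 + 0)) + a.(0 | 0 | (0 | 0)) has moves ··a··> m1, ··d··> m2
  m1 = 0 | 0 | (0 | 0) has moves (no moves)
  m2 = 0\{b,d} has moves (no moves)
Reachable graph of Q (3 states):
  n0 = d.0\{b,d} + (0 + 0 + 0 + (0 + 0)) + a.(0 | 0 | (0 | 0)) has moves ··a··> n1, ··d··> n2
  n1 = 0 | 0 | (0 | 0) has moves (no moves)
  n2 = 0\{b,d} has moves (no moves)
Coarsest stable partition (strong bisimilarity classes):
  B0 = {m0, n0}
  B1 = {m1, m2, n1, n2}
m0 ∈ B0, n0 ∈ B0 → same block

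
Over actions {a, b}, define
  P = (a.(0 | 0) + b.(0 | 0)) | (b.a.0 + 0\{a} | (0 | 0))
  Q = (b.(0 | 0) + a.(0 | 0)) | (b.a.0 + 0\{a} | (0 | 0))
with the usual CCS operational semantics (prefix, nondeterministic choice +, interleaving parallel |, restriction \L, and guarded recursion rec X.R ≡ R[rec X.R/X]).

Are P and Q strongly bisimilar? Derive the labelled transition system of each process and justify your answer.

YES

LTS(P): 6 reachable states
  s0 = (a.(0 | 0) + b.(0 | 0)) | (b.a.0 + 0\{a} | (0 | 0)) | =a=> s1, =b=> s1, =b=> s2
  s1 = 0 | 0 | (b.a.0 + 0\{a} | (0 | 0)) | =b=> s3
  s2 = (a.(0 | 0) + b.(0 | 0)) | a.0 | =a=> s3, =a=> s4, =b=> s3
  s3 = 0 | 0 | a.0 | =a=> s5
  s4 = (a.(0 | 0) + b.(0 | 0)) | 0 | =a=> s5, =b=> s5
  s5 = 0 | 0 | 0 | ·
LTS(Q): 6 reachable states
  t0 = (b.(0 | 0) + a.(0 | 0)) | (b.a.0 + 0\{a} | (0 | 0)) | =a=> t1, =b=> t1, =b=> t2
  t1 = 0 | 0 | (b.a.0 + 0\{a} | (0 | 0)) | =b=> t3
  t2 = (b.(0 | 0) + a.(0 | 0)) | a.0 | =a=> t3, =a=> t4, =b=> t3
  t3 = 0 | 0 | a.0 | =a=> t5
  t4 = (b.(0 | 0) + a.(0 | 0)) | 0 | =a=> t5, =b=> t5
  t5 = 0 | 0 | 0 | ·
Partition-refinement fixed point:
  B0 = {s0, t0}
  B1 = {s2, t2}
  B2 = {s4, t4}
  B3 = {s5, t5}
  B4 = {s3, t3}
  B5 = {s1, t1}
s0 ∈ B0, t0 ∈ B0 → same block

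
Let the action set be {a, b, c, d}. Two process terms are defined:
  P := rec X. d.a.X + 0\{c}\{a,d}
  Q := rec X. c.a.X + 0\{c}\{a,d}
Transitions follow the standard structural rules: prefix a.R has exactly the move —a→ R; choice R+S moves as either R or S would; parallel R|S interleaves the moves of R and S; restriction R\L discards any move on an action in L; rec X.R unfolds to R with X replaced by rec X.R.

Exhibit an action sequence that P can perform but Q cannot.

P's transition system — 2 states:
  p0 = rec X. d.a.X + 0\{c}\{a,d} | =d=> p1
  p1 = a.(rec X. d.a.X + 0\{c}\{a,d}) | =a=> p0
Q's transition system — 2 states:
  q0 = rec X. c.a.X + 0\{c}\{a,d} | =c=> q1
  q1 = a.(rec X. c.a.X + 0\{c}\{a,d}) | =a=> q0
Executing d from P (initial set {p0}):
  step 1 (d): {p1}
  ✓ P
Executing d from Q (initial set {q0}):
  step 1 (d): ∅  — Q cannot continue

d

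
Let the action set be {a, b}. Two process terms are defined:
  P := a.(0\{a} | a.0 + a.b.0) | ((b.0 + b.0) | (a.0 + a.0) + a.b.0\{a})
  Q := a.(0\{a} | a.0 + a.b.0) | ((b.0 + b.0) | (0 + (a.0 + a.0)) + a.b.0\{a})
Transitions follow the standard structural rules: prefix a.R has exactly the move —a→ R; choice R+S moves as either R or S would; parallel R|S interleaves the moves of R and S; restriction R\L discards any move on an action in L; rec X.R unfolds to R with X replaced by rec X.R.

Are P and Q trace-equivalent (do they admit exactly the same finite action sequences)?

YES

P's transition system — 30 states:
  u0 = a.(0\{a} | a.0 + a.b.0) | ((b.0 + b.0) | (a.0 + a.0) + a.b.0\{a}) → --a--▸ u1, --a--▸ u2, --a--▸ u3, --b--▸ u4
  u1 = (0\{a} | a.0 + a.b.0) | ((b.0 + b.0) | (a.0 + a.0) + a.b.0\{a}) → --a--▸ u5, --a--▸ u6, --a--▸ u7, --a--▸ u8, --b--▸ u9
  u2 = a.(0\{a} | a.0 + a.b.0) | ((b.0 + b.0) | 0) → --a--▸ u5, --b--▸ u10
  u3 = a.(0\{a} | a.0 + a.b.0) | b.0\{a} → --a--▸ u6, --b--▸ u11
  u4 = a.(0\{a} | a.0 + a.b.0) | (0 | (a.0 + a.0)) → --a--▸ u10, --a--▸ u9
  u5 = (0\{a} | a.0 + a.b.0) | ((b.0 + b.0) | 0) → --a--▸ u12, --a--▸ u13, --b--▸ u14
  u6 = (0\{a} | a.0 + a.b.0) | b.0\{a} → --a--▸ u15, --a--▸ u16, --b--▸ u17
  u7 = 0\{a} | 0 | ((b.0 + b.0) | (a.0 + a.0) + a.b.0\{a}) → --a--▸ u12, --a--▸ u15, --b--▸ u18
  u8 = b.0 | ((b.0 + b.0) | (a.0 + a.0) + a.b.0\{a}) → --a--▸ u13, --a--▸ u16, --b--▸ u19, --b--▸ u20
  u9 = (0\{a} | a.0 + a.b.0) | (0 | (a.0 + a.0)) → --a--▸ u14, --a--▸ u18, --a--▸ u20
  u10 = a.(0\{a} | a.0 + a.b.0) | (0 | 0) → --a--▸ u14
  u11 = a.(0\{a} | a.0 + a.b.0) | 0\{a} → --a--▸ u17
  u12 = 0\{a} | 0 | ((b.0 + b.0) | 0) → --b--▸ u21
  u13 = b.0 | ((b.0 + b.0) | 0) → --b--▸ u22, --b--▸ u23
  u14 = (0\{a} | a.0 + a.b.0) | (0 | 0) → --a--▸ u21, --a--▸ u23
  u15 = 0\{a} | 0 | b.0\{a} → --b--▸ u24
  u16 = b.0 | b.0\{a} → --b--▸ u25, --b--▸ u26
  u17 = (0\{a} | a.0 + a.b.0) | 0\{a} → --a--▸ u24, --a--▸ u26
  u18 = 0\{a} | 0 | (0 | (a.0 + a.0)) → --a--▸ u21
  u19 = 0 | ((b.0 + b.0) | (a.0 + a.0) + a.b.0\{a}) → --a--▸ u22, --a--▸ u25, --b--▸ u27
  u20 = b.0 | (0 | (a.0 + a.0)) → --a--▸ u23, --b--▸ u27
  u21 = 0\{a} | 0 | (0 | 0) → ∅
  u22 = 0 | ((b.0 + b.0) | 0) → --b--▸ u28
  u23 = b.0 | (0 | 0) → --b--▸ u28
  u24 = 0\{a} | 0 | 0\{a} → ∅
  u25 = 0 | b.0\{a} → --b--▸ u29
  u26 = b.0 | 0\{a} → --b--▸ u29
  u27 = 0 | (0 | (a.0 + a.0)) → --a--▸ u28
  u28 = 0 | (0 | 0) → ∅
  u29 = 0 | 0\{a} → ∅
Q's transition system — 30 states:
  v0 = a.(0\{a} | a.0 + a.b.0) | ((b.0 + b.0) | (0 + (a.0 + a.0)) + a.b.0\{a}) → --a--▸ v1, --a--▸ v2, --a--▸ v3, --b--▸ v4
  v1 = (0\{a} | a.0 + a.b.0) | ((b.0 + b.0) | (0 + (a.0 + a.0)) + a.b.0\{a}) → --a--▸ v5, --a--▸ v6, --a--▸ v7, --a--▸ v8, --b--▸ v9
  v2 = a.(0\{a} | a.0 + a.b.0) | ((b.0 + b.0) | 0) → --a--▸ v5, --b--▸ v10
  v3 = a.(0\{a} | a.0 + a.b.0) | b.0\{a} → --a--▸ v6, --b--▸ v11
  v4 = a.(0\{a} | a.0 + a.b.0) | (0 | (0 + (a.0 + a.0))) → --a--▸ v10, --a--▸ v9
  v5 = (0\{a} | a.0 + a.b.0) | ((b.0 + b.0) | 0) → --a--▸ v12, --a--▸ v13, --b--▸ v14
  v6 = (0\{a} | a.0 + a.b.0) | b.0\{a} → --a--▸ v15, --a--▸ v16, --b--▸ v17
  v7 = 0\{a} | 0 | ((b.0 + b.0) | (0 + (a.0 + a.0)) + a.b.0\{a}) → --a--▸ v12, --a--▸ v15, --b--▸ v18
  v8 = b.0 | ((b.0 + b.0) | (0 + (a.0 + a.0)) + a.b.0\{a}) → --a--▸ v13, --a--▸ v16, --b--▸ v19, --b--▸ v20
  v9 = (0\{a} | a.0 + a.b.0) | (0 | (0 + (a.0 + a.0))) → --a--▸ v14, --a--▸ v18, --a--▸ v20
  v10 = a.(0\{a} | a.0 + a.b.0) | (0 | 0) → --a--▸ v14
  v11 = a.(0\{a} | a.0 + a.b.0) | 0\{a} → --a--▸ v17
  v12 = 0\{a} | 0 | ((b.0 + b.0) | 0) → --b--▸ v21
  v13 = b.0 | ((b.0 + b.0) | 0) → --b--▸ v22, --b--▸ v23
  v14 = (0\{a} | a.0 + a.b.0) | (0 | 0) → --a--▸ v21, --a--▸ v23
  v15 = 0\{a} | 0 | b.0\{a} → --b--▸ v24
  v16 = b.0 | b.0\{a} → --b--▸ v25, --b--▸ v26
  v17 = (0\{a} | a.0 + a.b.0) | 0\{a} → --a--▸ v24, --a--▸ v26
  v18 = 0\{a} | 0 | (0 | (0 + (a.0 + a.0))) → --a--▸ v21
  v19 = 0 | ((b.0 + b.0) | (0 + (a.0 + a.0)) + a.b.0\{a}) → --a--▸ v22, --a--▸ v25, --b--▸ v27
  v20 = b.0 | (0 | (0 + (a.0 + a.0))) → --a--▸ v23, --b--▸ v27
  v21 = 0\{a} | 0 | (0 | 0) → ∅
  v22 = 0 | ((b.0 + b.0) | 0) → --b--▸ v28
  v23 = b.0 | (0 | 0) → --b--▸ v28
  v24 = 0\{a} | 0 | 0\{a} → ∅
  v25 = 0 | b.0\{a} → --b--▸ v29
  v26 = b.0 | 0\{a} → --b--▸ v29
  v27 = 0 | (0 | (0 + (a.0 + a.0))) → --a--▸ v28
  v28 = 0 | (0 | 0) → ∅
  v29 = 0 | 0\{a} → ∅
Partition-refinement fixed point:
  B0 = {u0, v0}
  B1 = {u2, u3, v2, v3}
  B2 = {u5, u6, v5, v6}
  B3 = {u13, u16, v13, v16}
  B4 = {u12, u15, u22, u23, u25, u26, v12, v15, v22, v23, v25, v26}
  B5 = {u21, u24, u28, u29, v21, v24, v28, v29}
  B6 = {u14, u17, v14, v17}
  B7 = {u10, u11, v10, v11}
  B8 = {u1, v1}
  B9 = {u19, u20, u7, v19, v20, v7}
  B10 = {u18, u27, v18, v27}
  B11 = {u9, v9}
  B12 = {u8, v8}
  B13 = {u4, v4}
u0 ∈ B0, v0 ∈ B0 → same block
Bisimilar ⇒ trace-equivalent.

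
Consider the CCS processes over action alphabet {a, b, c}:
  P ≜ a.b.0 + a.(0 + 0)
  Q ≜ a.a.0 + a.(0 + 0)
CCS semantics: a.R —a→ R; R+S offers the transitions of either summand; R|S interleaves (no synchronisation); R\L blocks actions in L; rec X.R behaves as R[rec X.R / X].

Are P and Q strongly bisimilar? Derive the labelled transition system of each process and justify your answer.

P ≁ Q

LTS(P): 4 reachable states
  s0 = a.b.0 + a.(0 + 0) :: =a=> s1, =a=> s2
  s1 = 0 + 0 :: stopped
  s2 = b.0 :: =b=> s3
  s3 = 0 :: stopped
LTS(Q): 4 reachable states
  t0 = a.a.0 + a.(0 + 0) :: =a=> t1, =a=> t2
  t1 = 0 + 0 :: stopped
  t2 = a.0 :: =a=> t3
  t3 = 0 :: stopped
Partition-refinement fixed point:
  B0 = {s0}
  B1 = {s1, s3, t1, t3}
  B2 = {s2}
  B3 = {t0}
  B4 = {t2}
s0 ∈ B0, t0 ∈ B3 → different blocks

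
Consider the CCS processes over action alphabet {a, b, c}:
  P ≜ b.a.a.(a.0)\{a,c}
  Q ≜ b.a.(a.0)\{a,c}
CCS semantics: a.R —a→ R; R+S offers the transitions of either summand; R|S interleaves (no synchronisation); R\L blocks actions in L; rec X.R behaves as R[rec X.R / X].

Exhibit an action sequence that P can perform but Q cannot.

P's transition system — 4 states:
  u0 = b.a.a.(a.0)\{a,c} → -b-> u1
  u1 = a.a.(a.0)\{a,c} → -a-> u2
  u2 = a.(a.0)\{a,c} → -a-> u3
  u3 = (a.0)\{a,c} → (no moves)
Q's transition system — 3 states:
  v0 = b.a.(a.0)\{a,c} → -b-> v1
  v1 = a.(a.0)\{a,c} → -a-> v2
  v2 = (a.0)\{a,c} → (no moves)
Executing baa from P (initial set {u0}):
  step 1 (b): {u1}
  step 2 (a): {u2}
  step 3 (a): {u3}
  — P admits the full trace.
Executing baa from Q (initial set {v0}):
  step 1 (b): {v1}
  step 2 (a): {v2}
  step 3 (a): no successor for Q

baa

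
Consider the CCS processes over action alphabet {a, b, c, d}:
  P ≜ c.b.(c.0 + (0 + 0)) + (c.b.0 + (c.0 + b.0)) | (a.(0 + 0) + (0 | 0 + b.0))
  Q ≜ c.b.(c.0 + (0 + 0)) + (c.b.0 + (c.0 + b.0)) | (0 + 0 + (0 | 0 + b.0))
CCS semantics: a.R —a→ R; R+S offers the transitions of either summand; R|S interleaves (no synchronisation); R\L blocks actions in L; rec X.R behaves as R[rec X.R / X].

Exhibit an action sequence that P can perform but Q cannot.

a

Reachable graph of P (12 states):
  s0 = c.b.(c.0 + (0 + 0)) + (c.b.0 + (c.0 + b.0)) | (a.(0 + 0) + (0 | 0 + b.0)) has moves =a=> s1, =b=> s2, =b=> s3, =c=> s3, =c=> s4, =c=> s5
  s1 = (c.b.0 + (c.0 + b.0)) | (0 + 0) has moves =b=> s6, =c=> s6, =c=> s7
  s2 = (c.b.0 + (c.0 + b.0)) | 0 has moves =b=> s8, =c=> s8, =c=> s9
  s3 = 0 | (a.(0 + 0) + (0 | 0 + b.0)) has moves =a=> s6, =b=> s8
  s4 = b.(c.0 + (0 + 0)) has moves =b=> s10
  s5 = b.0 | (a.(0 + 0) + (0 | 0 + b.0)) has moves =a=> s7, =b=> s3, =b=> s9
  s6 = 0 | (0 + 0) has moves deadlocked
  s7 = b.0 | (0 + 0) has moves =b=> s6
  s8 = 0 | 0 has moves deadlocked
  s9 = b.0 | 0 has moves =b=> s8
  s10 = c.0 + (0 + 0) has moves =c=> s11
  s11 = 0 has moves deadlocked
Reachable graph of Q (9 states):
  t0 = c.b.(c.0 + (0 + 0)) + (c.b.0 + (c.0 + b.0)) | (0 + 0 + (0 | 0 + b.0)) has moves =b=> t1, =b=> t2, =c=> t2, =c=> t3, =c=> t4
  t1 = (c.b.0 + (c.0 + b.0)) | 0 has moves =b=> t5, =c=> t5, =c=> t6
  t2 = 0 | (0 + 0 + (0 | 0 + b.0)) has moves =b=> t5
  t3 = b.(c.0 + (0 + 0)) has moves =b=> t7
  t4 = b.0 | (0 + 0 + (0 | 0 + b.0)) has moves =b=> t2, =b=> t6
  t5 = 0 | 0 has moves deadlocked
  t6 = b.0 | 0 has moves =b=> t5
  t7 = c.0 + (0 + 0) has moves =c=> t8
  t8 = 0 has moves deadlocked
Trace ⟨a⟩ through P, begin at {s0}:
  step 1 (a): {s1}
  ✓ P
Trace ⟨a⟩ through Q, begin at {t0}:
  step 1 (a): no successor for Q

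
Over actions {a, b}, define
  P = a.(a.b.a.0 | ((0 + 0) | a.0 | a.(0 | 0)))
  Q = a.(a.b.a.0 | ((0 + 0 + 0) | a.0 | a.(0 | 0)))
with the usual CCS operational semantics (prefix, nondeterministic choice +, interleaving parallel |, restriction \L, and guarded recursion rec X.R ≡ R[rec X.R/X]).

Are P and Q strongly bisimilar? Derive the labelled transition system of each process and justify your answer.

YES

P's transition system — 17 states:
  s0 = a.(a.b.a.0 | ((0 + 0) | a.0 | a.(0 | 0))) :: =a=> s1
  s1 = a.b.a.0 | ((0 + 0) | a.0 | a.(0 | 0)) :: =a=> s2, =a=> s3, =a=> s4
  s2 = a.b.a.0 | ((0 + 0) | 0 | a.(0 | 0)) :: =a=> s5, =a=> s6
  s3 = a.b.a.0 | ((0 + 0) | a.0 | (0 | 0)) :: =a=> s5, =a=> s7
  s4 = b.a.0 | ((0 + 0) | a.0 | a.(0 | 0)) :: =a=> s6, =a=> s7, =b=> s8
  s5 = a.b.a.0 | ((0 + 0) | 0 | (0 | 0)) :: =a=> s9
  s6 = b.a.0 | ((0 + 0) | 0 | a.(0 | 0)) :: =a=> s9, =b=> s10
  s7 = b.a.0 | ((0 + 0) | a.0 | (0 | 0)) :: =a=> s9, =b=> s11
  s8 = a.0 | ((0 + 0) | a.0 | a.(0 | 0)) :: =a=> s10, =a=> s11, =a=> s12
  s9 = b.a.0 | ((0 + 0) | 0 | (0 | 0)) :: =b=> s13
  s10 = a.0 | ((0 + 0) | 0 | a.(0 | 0)) :: =a=> s13, =a=> s14
  s11 = a.0 | ((0 + 0) | a.0 | (0 | 0)) :: =a=> s13, =a=> s15
  s12 = 0 | ((0 + 0) | a.0 | a.(0 | 0)) :: =a=> s14, =a=> s15
  s13 = a.0 | ((0 + 0) | 0 | (0 | 0)) :: =a=> s16
  s14 = 0 | ((0 + 0) | 0 | a.(0 | 0)) :: =a=> s16
  s15 = 0 | ((0 + 0) | a.0 | (0 | 0)) :: =a=> s16
  s16 = 0 | ((0 + 0) | 0 | (0 | 0)) :: (no moves)
Q's transition system — 17 states:
  t0 = a.(a.b.a.0 | ((0 + 0 + 0) | a.0 | a.(0 | 0))) :: =a=> t1
  t1 = a.b.a.0 | ((0 + 0 + 0) | a.0 | a.(0 | 0)) :: =a=> t2, =a=> t3, =a=> t4
  t2 = a.b.a.0 | ((0 + 0 + 0) | 0 | a.(0 | 0)) :: =a=> t5, =a=> t6
  t3 = a.b.a.0 | ((0 + 0 + 0) | a.0 | (0 | 0)) :: =a=> t5, =a=> t7
  t4 = b.a.0 | ((0 + 0 + 0) | a.0 | a.(0 | 0)) :: =a=> t6, =a=> t7, =b=> t8
  t5 = a.b.a.0 | ((0 + 0 + 0) | 0 | (0 | 0)) :: =a=> t9
  t6 = b.a.0 | ((0 + 0 + 0) | 0 | a.(0 | 0)) :: =a=> t9, =b=> t10
  t7 = b.a.0 | ((0 + 0 + 0) | a.0 | (0 | 0)) :: =a=> t9, =b=> t11
  t8 = a.0 | ((0 + 0 + 0) | a.0 | a.(0 | 0)) :: =a=> t10, =a=> t11, =a=> t12
  t9 = b.a.0 | ((0 + 0 + 0) | 0 | (0 | 0)) :: =b=> t13
  t10 = a.0 | ((0 + 0 + 0) | 0 | a.(0 | 0)) :: =a=> t13, =a=> t14
  t11 = a.0 | ((0 + 0 + 0) | a.0 | (0 | 0)) :: =a=> t13, =a=> t15
  t12 = 0 | ((0 + 0 + 0) | a.0 | a.(0 | 0)) :: =a=> t14, =a=> t15
  t13 = a.0 | ((0 + 0 + 0) | 0 | (0 | 0)) :: =a=> t16
  t14 = 0 | ((0 + 0 + 0) | 0 | a.(0 | 0)) :: =a=> t16
  t15 = 0 | ((0 + 0 + 0) | a.0 | (0 | 0)) :: =a=> t16
  t16 = 0 | ((0 + 0 + 0) | 0 | (0 | 0)) :: (no moves)
Bisimilarity quotient blocks:
  B0 = {s0, t0}
  B1 = {s1, t1}
  B2 = {s2, s3, t2, t3}
  B3 = {s6, s7, t6, t7}
  B4 = {s9, t9}
  B5 = {s13, s14, s15, t13, t14, t15}
  B6 = {s16, t16}
  B7 = {s10, s11, s12, t10, t11, t12}
  B8 = {s5, t5}
  B9 = {s4, t4}
  B10 = {s8, t8}
s0 ∈ B0, t0 ∈ B0 → same block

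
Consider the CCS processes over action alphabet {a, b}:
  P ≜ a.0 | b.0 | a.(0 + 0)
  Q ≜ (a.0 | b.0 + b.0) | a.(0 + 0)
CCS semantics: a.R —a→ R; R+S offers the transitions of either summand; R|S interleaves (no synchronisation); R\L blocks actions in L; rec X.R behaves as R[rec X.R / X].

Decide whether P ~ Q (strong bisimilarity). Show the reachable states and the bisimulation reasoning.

P's transition system — 8 states:
  m0 = a.0 | b.0 | a.(0 + 0) → ··a··> m1, ··a··> m2, ··b··> m3
  m1 = 0 | b.0 | a.(0 + 0) → ··a··> m4, ··b··> m5
  m2 = a.0 | b.0 | (0 + 0) → ··a··> m4, ··b··> m6
  m3 = a.0 | 0 | a.(0 + 0) → ··a··> m5, ··a··> m6
  m4 = 0 | b.0 | (0 + 0) → ··b··> m7
  m5 = 0 | 0 | a.(0 + 0) → ··a··> m7
  m6 = a.0 | 0 | (0 + 0) → ··a··> m7
  m7 = 0 | 0 | (0 + 0) → ∅
Q's transition system — 10 states:
  n0 = (a.0 | b.0 + b.0) | a.(0 + 0) → ··a··> n1, ··a··> n2, ··b··> n3, ··b··> n4
  n1 = (a.0 | b.0 + b.0) | (0 + 0) → ··a··> n5, ··b··> n6, ··b··> n7
  n2 = 0 | b.0 | a.(0 + 0) → ··a··> n5, ··b··> n8
  n3 = 0 | a.(0 + 0) → ··a··> n6
  n4 = a.0 | 0 | a.(0 + 0) → ··a··> n7, ··a··> n8
  n5 = 0 | b.0 | (0 + 0) → ··b··> n9
  n6 = 0 | (0 + 0) → ∅
  n7 = a.0 | 0 | (0 + 0) → ··a··> n9
  n8 = 0 | 0 | a.(0 + 0) → ··a··> n9
  n9 = 0 | 0 | (0 + 0) → ∅
Bisimilarity quotient blocks:
  B0 = {m0}
  B1 = {m1, m2, n2}
  B2 = {m5, m6, n3, n7, n8}
  B3 = {m7, n6, n9}
  B4 = {m4, n5}
  B5 = {m3, n4}
  B6 = {n0}
  B7 = {n1}
m0 ∈ B0, n0 ∈ B6 → different blocks

NO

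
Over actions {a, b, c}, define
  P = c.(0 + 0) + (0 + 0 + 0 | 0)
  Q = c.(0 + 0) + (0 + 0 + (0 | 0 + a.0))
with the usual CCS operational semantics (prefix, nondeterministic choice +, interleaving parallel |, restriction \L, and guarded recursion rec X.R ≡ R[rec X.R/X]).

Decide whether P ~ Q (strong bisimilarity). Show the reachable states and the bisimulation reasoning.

NO

Reachable graph of P (2 states):
  s0 = c.(0 + 0) + (0 + 0 + 0 | 0) :: --c--▸ s1
  s1 = 0 + 0 :: (no moves)
Reachable graph of Q (3 states):
  t0 = c.(0 + 0) + (0 + 0 + (0 | 0 + a.0)) :: --a--▸ t1, --c--▸ t2
  t1 = 0 :: (no moves)
  t2 = 0 + 0 :: (no moves)
Bisimilarity quotient blocks:
  B0 = {s0}
  B1 = {s1, t1, t2}
  B2 = {t0}
s0 ∈ B0, t0 ∈ B2 → different blocks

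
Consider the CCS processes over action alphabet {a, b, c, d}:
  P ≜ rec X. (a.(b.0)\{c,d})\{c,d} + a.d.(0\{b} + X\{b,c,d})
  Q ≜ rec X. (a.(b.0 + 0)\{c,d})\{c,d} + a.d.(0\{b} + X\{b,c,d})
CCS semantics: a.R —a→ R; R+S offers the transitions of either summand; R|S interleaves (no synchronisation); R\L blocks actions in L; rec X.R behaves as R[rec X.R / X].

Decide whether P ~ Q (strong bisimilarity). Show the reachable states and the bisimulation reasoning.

bisimilar

LTS(P): 7 reachable states
  s0 = rec X. (a.(b.0)\{c,d})\{c,d} + a.d.(0\{b} + X\{b,c,d}) ⊢ -a-> s1, -a-> s2
  s1 = (b.0)\{c,d}\{c,d} ⊢ -b-> s3
  s2 = d.(0\{b} + (rec X. (a.(b.0)\{c,d})\{c,d} + a.d.(0\{b} + X\{b,c,d}))\{b,c,d}) ⊢ -d-> s4
  s3 = 0\{c,d}\{c,d} ⊢ (no moves)
  s4 = 0\{b} + (rec X. (a.(b.0)\{c,d})\{c,d} + a.d.(0\{b} + X\{b,c,d}))\{b,c,d} ⊢ -a-> s5, -a-> s6
  s5 = (b.0)\{c,d}\{c,d}\{b,c,d} ⊢ (no moves)
  s6 = (d.(0\{b} + (rec X. (a.(b.0)\{c,d})\{c,d} + a.d.(0\{b} + X\{b,c,d}))\{b,c,d}))\{b,c,d} ⊢ (no moves)
LTS(Q): 7 reachable states
  t0 = rec X. (a.(b.0 + 0)\{c,d})\{c,d} + a.d.(0\{b} + X\{b,c,d}) ⊢ -a-> t1, -a-> t2
  t1 = (b.0 + 0)\{c,d}\{c,d} ⊢ -b-> t3
  t2 = d.(0\{b} + (rec X. (a.(b.0 + 0)\{c,d})\{c,d} + a.d.(0\{b} + X\{b,c,d}))\{b,c,d}) ⊢ -d-> t4
  t3 = 0\{c,d}\{c,d} ⊢ (no moves)
  t4 = 0\{b} + (rec X. (a.(b.0 + 0)\{c,d})\{c,d} + a.d.(0\{b} + X\{b,c,d}))\{b,c,d} ⊢ -a-> t5, -a-> t6
  t5 = (b.0 + 0)\{c,d}\{c,d}\{b,c,d} ⊢ (no moves)
  t6 = (d.(0\{b} + (rec X. (a.(b.0 + 0)\{c,d})\{c,d} + a.d.(0\{b} + X\{b,c,d}))\{b,c,d}))\{b,c,d} ⊢ (no moves)
Partition-refinement fixed point:
  B0 = {s0, t0}
  B1 = {s2, t2}
  B2 = {s4, t4}
  B3 = {s3, s5, s6, t3, t5, t6}
  B4 = {s1, t1}
s0 ∈ B0, t0 ∈ B0 → same block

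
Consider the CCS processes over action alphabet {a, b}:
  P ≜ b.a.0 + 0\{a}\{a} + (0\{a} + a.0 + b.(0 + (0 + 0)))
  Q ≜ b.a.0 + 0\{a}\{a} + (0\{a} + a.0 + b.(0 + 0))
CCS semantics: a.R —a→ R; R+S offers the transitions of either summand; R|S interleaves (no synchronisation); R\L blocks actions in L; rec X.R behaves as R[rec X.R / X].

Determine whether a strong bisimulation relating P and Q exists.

P ~ Q

Reachable graph of P (4 states):
  p0 = b.a.0 + 0\{a}\{a} + (0\{a} + a.0 + b.(0 + (0 + 0))) | --a--▸ p1, --b--▸ p2, --b--▸ p3
  p1 = 0 | ∅
  p2 = 0 + (0 + 0) | ∅
  p3 = a.0 | --a--▸ p1
Reachable graph of Q (4 states):
  q0 = b.a.0 + 0\{a}\{a} + (0\{a} + a.0 + b.(0 + 0)) | --a--▸ q1, --b--▸ q2, --b--▸ q3
  q1 = 0 | ∅
  q2 = 0 + 0 | ∅
  q3 = a.0 | --a--▸ q1
Partition-refinement fixed point:
  B0 = {p0, q0}
  B1 = {p1, p2, q1, q2}
  B2 = {p3, q3}
p0 ∈ B0, q0 ∈ B0 → same block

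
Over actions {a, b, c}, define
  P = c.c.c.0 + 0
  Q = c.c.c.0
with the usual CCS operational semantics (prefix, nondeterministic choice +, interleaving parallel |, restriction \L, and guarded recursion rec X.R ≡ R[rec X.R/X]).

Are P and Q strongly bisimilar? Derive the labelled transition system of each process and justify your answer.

P's transition system — 4 states:
  p0 = c.c.c.0 + 0 has moves -c-> p1
  p1 = c.c.0 has moves -c-> p2
  p2 = c.0 has moves -c-> p3
  p3 = 0 has moves stopped
Q's transition system — 4 states:
  q0 = c.c.c.0 has moves -c-> q1
  q1 = c.c.0 has moves -c-> q2
  q2 = c.0 has moves -c-> q3
  q3 = 0 has moves stopped
Coarsest stable partition (strong bisimilarity classes):
  B0 = {p0, q0}
  B1 = {p1, q1}
  B2 = {p2, q2}
  B3 = {p3, q3}
p0 ∈ B0, q0 ∈ B0 → same block

bisimilar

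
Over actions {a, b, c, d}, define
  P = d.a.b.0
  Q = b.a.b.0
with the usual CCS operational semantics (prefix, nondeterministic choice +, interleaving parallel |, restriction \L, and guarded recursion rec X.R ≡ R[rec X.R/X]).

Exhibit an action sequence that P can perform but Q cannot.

Reachable graph of P (4 states):
  m0 = d.a.b.0 → —d→ m1
  m1 = a.b.0 → —a→ m2
  m2 = b.0 → —b→ m3
  m3 = 0 → ∅
Reachable graph of Q (4 states):
  n0 = b.a.b.0 → —b→ n1
  n1 = a.b.0 → —a→ n2
  n2 = b.0 → —b→ n3
  n3 = 0 → ∅
Trace ⟨d⟩ through P, begin at {m0}:
  [1] d ⇒ {m1}
  ✓ P
Trace ⟨d⟩ through Q, begin at {n0}:
  [1] d ⇒ ∅ (Q stuck)

d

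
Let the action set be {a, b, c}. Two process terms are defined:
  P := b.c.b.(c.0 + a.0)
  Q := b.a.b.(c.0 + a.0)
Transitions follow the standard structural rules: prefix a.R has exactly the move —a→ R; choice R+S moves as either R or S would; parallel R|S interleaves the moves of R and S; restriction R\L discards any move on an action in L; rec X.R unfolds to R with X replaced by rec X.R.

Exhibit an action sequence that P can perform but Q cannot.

Reachable graph of P (5 states):
  u0 = b.c.b.(c.0 + a.0) → —b→ u1
  u1 = c.b.(c.0 + a.0) → —c→ u2
  u2 = b.(c.0 + a.0) → —b→ u3
  u3 = c.0 + a.0 → —a→ u4, —c→ u4
  u4 = 0 → deadlocked
Reachable graph of Q (5 states):
  v0 = b.a.b.(c.0 + a.0) → —b→ v1
  v1 = a.b.(c.0 + a.0) → —a→ v2
  v2 = b.(c.0 + a.0) → —b→ v3
  v3 = c.0 + a.0 → —a→ v4, —c→ v4
  v4 = 0 → deadlocked
Executing bc from P (initial set {u0}):
  after b @ step 1: {u1}
  after c @ step 2: {u2}
  — P admits the full trace.
Executing bc from Q (initial set {v0}):
  after b @ step 1: {v1}
  after c @ step 2: no successor for Q

bc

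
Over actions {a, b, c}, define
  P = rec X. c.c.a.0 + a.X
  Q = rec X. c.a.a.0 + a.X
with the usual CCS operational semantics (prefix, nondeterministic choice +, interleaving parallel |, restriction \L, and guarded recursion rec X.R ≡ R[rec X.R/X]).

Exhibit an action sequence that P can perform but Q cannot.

cc

P's transition system — 4 states:
  u0 = rec X. c.c.a.0 + a.X ⊢ -a-> u0, -c-> u1
  u1 = c.a.0 ⊢ -c-> u2
  u2 = a.0 ⊢ -a-> u3
  u3 = 0 ⊢ ∅
Q's transition system — 4 states:
  v0 = rec X. c.a.a.0 + a.X ⊢ -a-> v0, -c-> v1
  v1 = a.a.0 ⊢ -a-> v2
  v2 = a.0 ⊢ -a-> v3
  v3 = 0 ⊢ ∅
Trace ⟨cc⟩ through P, begin at {u0}:
  step 1 (c): {u1}
  step 2 (c): {u2}
  P completes σ.
Trace ⟨cc⟩ through Q, begin at {v0}:
  step 1 (c): {v1}
  step 2 (c): no successor for Q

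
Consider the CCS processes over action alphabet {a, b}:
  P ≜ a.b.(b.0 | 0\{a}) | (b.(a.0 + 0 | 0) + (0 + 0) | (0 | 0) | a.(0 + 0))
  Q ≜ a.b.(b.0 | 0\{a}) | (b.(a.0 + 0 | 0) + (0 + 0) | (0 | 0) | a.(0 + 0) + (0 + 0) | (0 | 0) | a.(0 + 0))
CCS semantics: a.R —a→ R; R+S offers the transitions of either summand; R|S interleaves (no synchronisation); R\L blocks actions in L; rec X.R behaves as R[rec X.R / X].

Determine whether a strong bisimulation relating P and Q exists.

LTS(P): 16 reachable states
  s0 = a.b.(b.0 | 0\{a}) | (b.(a.0 + 0 | 0) + (0 + 0) | (0 | 0) | a.(0 + 0)) has moves =a=> s1, =a=> s2, =b=> s3
  s1 = a.b.(b.0 | 0\{a}) | ((0 + 0) | (0 | 0) | (0 + 0)) has moves =a=> s4
  s2 = b.(b.0 | 0\{a}) | (b.(a.0 + 0 | 0) + (0 + 0) | (0 | 0) | a.(0 + 0)) has moves =a=> s4, =b=> s5, =b=> s6
  s3 = a.b.(b.0 | 0\{a}) | (a.0 + 0 | 0) has moves =a=> s5, =a=> s7
  s4 = b.(b.0 | 0\{a}) | ((0 + 0) | (0 | 0) | (0 + 0)) has moves =b=> s8
  s5 = b.(b.0 | 0\{a}) | (a.0 + 0 | 0) has moves =a=> s9, =b=> s10
  s6 = b.0 | 0\{a} | (b.(a.0 + 0 | 0) + (0 + 0) | (0 | 0) | a.(0 + 0)) has moves =a=> s8, =b=> s10, =b=> s11
  s7 = a.b.(b.0 | 0\{a}) | 0 has moves =a=> s9
  s8 = b.0 | 0\{a} | ((0 + 0) | (0 | 0) | (0 + 0)) has moves =b=> s12
  s9 = b.(b.0 | 0\{a}) | 0 has moves =b=> s13
  s10 = b.0 | 0\{a} | (a.0 + 0 | 0) has moves =a=> s13, =b=> s14
  s11 = 0 | 0\{a} | (b.(a.0 + 0 | 0) + (0 + 0) | (0 | 0) | a.(0 + 0)) has moves =a=> s12, =b=> s14
  s12 = 0 | 0\{a} | ((0 + 0) | (0 | 0) | (0 + 0)) has moves ∅
  s13 = b.0 | 0\{a} | 0 has moves =b=> s15
  s14 = 0 | 0\{a} | (a.0 + 0 | 0) has moves =a=> s15
  s15 = 0 | 0\{a} | 0 has moves ∅
LTS(Q): 16 reachable states
  t0 = a.b.(b.0 | 0\{a}) | (b.(a.0 + 0 | 0) + (0 + 0) | (0 | 0) | a.(0 + 0) + (0 + 0) | (0 | 0) | a.(0 + 0)) has moves =a=> t1, =a=> t2, =b=> t3
  t1 = a.b.(b.0 | 0\{a}) | ((0 + 0) | (0 | 0) | (0 + 0)) has moves =a=> t4
  t2 = b.(b.0 | 0\{a}) | (b.(a.0 + 0 | 0) + (0 + 0) | (0 | 0) | a.(0 + 0) + (0 + 0) | (0 | 0) | a.(0 + 0)) has moves =a=> t4, =b=> t5, =b=> t6
  t3 = a.b.(b.0 | 0\{a}) | (a.0 + 0 | 0) has moves =a=> t5, =a=> t7
  t4 = b.(b.0 | 0\{a}) | ((0 + 0) | (0 | 0) | (0 + 0)) has moves =b=> t8
  t5 = b.(b.0 | 0\{a}) | (a.0 + 0 | 0) has moves =a=> t9, =b=> t10
  t6 = b.0 | 0\{a} | (b.(a.0 + 0 | 0) + (0 + 0) | (0 | 0) | a.(0 + 0) + (0 + 0) | (0 | 0) | a.(0 + 0)) has moves =a=> t8, =b=> t10, =b=> t11
  t7 = a.b.(b.0 | 0\{a}) | 0 has moves =a=> t9
  t8 = b.0 | 0\{a} | ((0 + 0) | (0 | 0) | (0 + 0)) has moves =b=> t12
  t9 = b.(b.0 | 0\{a}) | 0 has moves =b=> t13
  t10 = b.0 | 0\{a} | (a.0 + 0 | 0) has moves =a=> t13, =b=> t14
  t11 = 0 | 0\{a} | (b.(a.0 + 0 | 0) + (0 + 0) | (0 | 0) | a.(0 + 0) + (0 + 0) | (0 | 0) | a.(0 + 0)) has moves =a=> t12, =b=> t14
  t12 = 0 | 0\{a} | ((0 + 0) | (0 | 0) | (0 + 0)) has moves ∅
  t13 = b.0 | 0\{a} | 0 has moves =b=> t15
  t14 = 0 | 0\{a} | (a.0 + 0 | 0) has moves =a=> t15
  t15 = 0 | 0\{a} | 0 has moves ∅
Coarsest stable partition (strong bisimilarity classes):
  B0 = {s0, t0}
  B1 = {s1, s7, t1, t7}
  B2 = {s4, s9, t4, t9}
  B3 = {s13, s8, t13, t8}
  B4 = {s12, s15, t12, t15}
  B5 = {s2, t2}
  B6 = {s5, t5}
  B7 = {s10, t10}
  B8 = {s14, t14}
  B9 = {s6, t6}
  B10 = {s11, t11}
  B11 = {s3, t3}
s0 ∈ B0, t0 ∈ B0 → same block

bisimilar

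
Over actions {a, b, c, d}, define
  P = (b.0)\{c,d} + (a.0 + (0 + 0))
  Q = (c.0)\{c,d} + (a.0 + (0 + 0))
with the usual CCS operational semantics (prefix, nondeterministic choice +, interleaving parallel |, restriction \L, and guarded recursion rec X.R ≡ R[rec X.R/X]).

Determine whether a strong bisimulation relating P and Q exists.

P's transition system — 3 states:
  p0 = (b.0)\{c,d} + (a.0 + (0 + 0)) | —a→ p1, —b→ p2
  p1 = 0 | ·
  p2 = 0\{c,d} | ·
Q's transition system — 2 states:
  q0 = (c.0)\{c,d} + (a.0 + (0 + 0)) | —a→ q1
  q1 = 0 | ·
Coarsest stable partition (strong bisimilarity classes):
  B0 = {p0}
  B1 = {p1, p2, q1}
  B2 = {q0}
p0 ∈ B0, q0 ∈ B2 → different blocks

not bisimilar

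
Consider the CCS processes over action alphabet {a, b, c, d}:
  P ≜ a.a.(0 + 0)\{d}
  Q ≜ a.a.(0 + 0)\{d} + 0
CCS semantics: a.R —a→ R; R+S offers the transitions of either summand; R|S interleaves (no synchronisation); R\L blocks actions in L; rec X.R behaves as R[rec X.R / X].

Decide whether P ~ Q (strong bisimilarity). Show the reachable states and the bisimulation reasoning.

Reachable graph of P (3 states):
  s0 = a.a.(0 + 0)\{d} | —a→ s1
  s1 = a.(0 + 0)\{d} | —a→ s2
  s2 = (0 + 0)\{d} | ·
Reachable graph of Q (3 states):
  t0 = a.a.(0 + 0)\{d} + 0 | —a→ t1
  t1 = a.(0 + 0)\{d} | —a→ t2
  t2 = (0 + 0)\{d} | ·
Coarsest stable partition (strong bisimilarity classes):
  B0 = {s0, t0}
  B1 = {s1, t1}
  B2 = {s2, t2}
s0 ∈ B0, t0 ∈ B0 → same block

bisimilar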